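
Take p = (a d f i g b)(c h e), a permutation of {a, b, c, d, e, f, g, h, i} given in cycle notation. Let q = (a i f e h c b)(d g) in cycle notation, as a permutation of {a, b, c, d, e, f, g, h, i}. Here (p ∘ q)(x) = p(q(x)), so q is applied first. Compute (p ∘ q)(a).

First apply q: q(a) = i, then p(i) = g. Thus (p ∘ q)(a) = g.

g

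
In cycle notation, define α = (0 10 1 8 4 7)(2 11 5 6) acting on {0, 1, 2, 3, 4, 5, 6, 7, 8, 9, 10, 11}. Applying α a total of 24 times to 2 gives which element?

2

2 lies in the 4-cycle (2 11 5 6).
On a 4-cycle, α^4 is the identity, so α^24 = α^0 there (24 ≡ 0 mod 4).
So α^24(2) = 2.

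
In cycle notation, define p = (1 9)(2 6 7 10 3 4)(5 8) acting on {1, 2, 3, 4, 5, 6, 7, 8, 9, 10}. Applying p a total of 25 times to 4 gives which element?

4 lies in the 6-cycle (2 6 7 10 3 4).
Since the cycle has length 6, p^25 acts on it the same as p^1 (25 mod 6 = 1).
Stepping 1 place around the cycle: 4 → 2.

2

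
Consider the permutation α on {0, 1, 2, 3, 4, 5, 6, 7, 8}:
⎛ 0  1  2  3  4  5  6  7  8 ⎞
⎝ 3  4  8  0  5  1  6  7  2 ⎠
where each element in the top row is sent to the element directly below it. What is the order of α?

6

Writing α as disjoint cycles, the cycle lengths are 3, 2, 2, 1, 1.
The order is lcm(3, 2, 2) = 6.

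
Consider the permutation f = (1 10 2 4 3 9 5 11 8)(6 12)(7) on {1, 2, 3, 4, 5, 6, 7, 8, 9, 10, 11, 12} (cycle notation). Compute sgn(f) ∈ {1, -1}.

-1

The cycle lengths are 9, 2, 1.
A cycle is odd iff its length is even; f has 1 even-length cycle, so sgn(f) = (−1)^1 and f is odd.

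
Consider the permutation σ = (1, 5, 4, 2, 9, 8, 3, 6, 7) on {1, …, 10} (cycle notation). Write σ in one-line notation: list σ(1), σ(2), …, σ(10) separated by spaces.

5 9 6 2 4 7 1 3 8 10

Reading each image from the cycles: 1↦5, 2↦9, 3↦6, 4↦2, 5↦4, 6↦7, 7↦1, 8↦3, 9↦8, 10↦10.
So the one-line form is 5 9 6 2 4 7 1 3 8 10.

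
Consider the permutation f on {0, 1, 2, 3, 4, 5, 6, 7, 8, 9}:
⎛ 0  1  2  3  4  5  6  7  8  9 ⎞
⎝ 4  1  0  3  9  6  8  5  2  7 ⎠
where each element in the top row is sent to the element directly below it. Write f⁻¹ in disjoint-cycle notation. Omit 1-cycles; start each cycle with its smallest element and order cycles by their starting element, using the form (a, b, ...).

(0, 2, 8, 6, 5, 7, 9, 4)

First write f in disjoint cycles: (0, 4, 9, 7, 5, 6, 8, 2).
Reversing each cycle (and rotating so the smallest element leads) gives f⁻¹ = (0, 2, 8, 6, 5, 7, 9, 4).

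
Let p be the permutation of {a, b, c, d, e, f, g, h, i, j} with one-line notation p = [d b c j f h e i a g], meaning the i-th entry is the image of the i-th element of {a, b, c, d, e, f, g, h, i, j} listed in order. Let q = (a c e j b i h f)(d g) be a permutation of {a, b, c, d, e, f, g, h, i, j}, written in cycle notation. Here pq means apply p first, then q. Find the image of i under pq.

p(i) = a, then q(a) = c; composing gives (pq)(i) = c.

c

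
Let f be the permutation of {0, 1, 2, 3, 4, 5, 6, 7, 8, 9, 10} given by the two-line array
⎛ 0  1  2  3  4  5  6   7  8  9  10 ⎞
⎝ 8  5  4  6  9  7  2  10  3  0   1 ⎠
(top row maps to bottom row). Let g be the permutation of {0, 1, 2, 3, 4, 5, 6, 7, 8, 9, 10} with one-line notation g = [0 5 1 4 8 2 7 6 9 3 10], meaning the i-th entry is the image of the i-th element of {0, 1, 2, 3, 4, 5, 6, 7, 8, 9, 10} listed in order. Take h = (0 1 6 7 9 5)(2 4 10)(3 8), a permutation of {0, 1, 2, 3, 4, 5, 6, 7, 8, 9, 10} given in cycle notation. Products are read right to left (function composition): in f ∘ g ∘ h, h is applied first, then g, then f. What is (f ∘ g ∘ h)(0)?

7

Apply the permutations in order: h(0) = 1, then g(1) = 5, then f(5) = 7. So (f ∘ g ∘ h)(0) = 7.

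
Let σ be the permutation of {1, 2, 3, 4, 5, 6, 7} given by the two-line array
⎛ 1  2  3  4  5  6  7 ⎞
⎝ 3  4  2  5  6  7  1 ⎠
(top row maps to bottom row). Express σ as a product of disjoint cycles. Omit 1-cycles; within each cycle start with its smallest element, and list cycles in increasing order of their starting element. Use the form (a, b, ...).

Start at 1 and follow images: 1 → 3 → 2 → 4 → 5 → 6 → 7 → 1, giving the cycle (1, 3, 2, 4, 5, 6, 7).
Repeating from the next unused element and collecting all non-trivial cycles gives (1, 3, 2, 4, 5, 6, 7).

(1, 3, 2, 4, 5, 6, 7)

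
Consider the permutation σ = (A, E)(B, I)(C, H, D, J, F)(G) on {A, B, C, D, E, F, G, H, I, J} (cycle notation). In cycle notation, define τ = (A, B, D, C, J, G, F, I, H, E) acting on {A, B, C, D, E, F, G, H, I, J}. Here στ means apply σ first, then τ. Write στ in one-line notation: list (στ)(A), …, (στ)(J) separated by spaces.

(στ)(x) = τ(σ(x)). Computing each image: τ(σ(A)) = τ(E) = A, τ(σ(B)) = τ(I) = H, τ(σ(C)) = τ(H) = E, τ(σ(D)) = τ(J) = G, τ(σ(E)) = τ(A) = B, τ(σ(F)) = τ(C) = J, τ(σ(G)) = τ(G) = F, τ(σ(H)) = τ(D) = C, τ(σ(I)) = τ(B) = D, τ(σ(J)) = τ(F) = I.
Hence στ = [A H E G B J F C D I].

A H E G B J F C D I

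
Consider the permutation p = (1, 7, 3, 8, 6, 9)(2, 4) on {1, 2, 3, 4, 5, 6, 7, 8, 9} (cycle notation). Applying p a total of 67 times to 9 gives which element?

1

9 lies in the 6-cycle (1, 7, 3, 8, 6, 9).
Powers repeat with period 6 on this cycle, and 67 mod 6 = 1, so p^67(9) = p^1(9).
Advancing 1 step from 9: 9 → 1.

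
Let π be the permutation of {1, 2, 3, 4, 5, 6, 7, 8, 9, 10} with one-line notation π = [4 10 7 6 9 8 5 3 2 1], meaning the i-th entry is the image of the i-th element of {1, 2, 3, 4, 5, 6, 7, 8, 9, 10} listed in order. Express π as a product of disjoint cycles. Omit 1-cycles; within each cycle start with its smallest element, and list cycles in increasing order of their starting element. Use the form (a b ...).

From 1: 1 → 4 → 6 → 8 → 3 → 7 → 5 → 9 → 2 → 10 → 1, closing the cycle (1 4 6 8 3 7 5 9 2 10).
Continuing from each remaining unvisited element yields (1 4 6 8 3 7 5 9 2 10).

(1 4 6 8 3 7 5 9 2 10)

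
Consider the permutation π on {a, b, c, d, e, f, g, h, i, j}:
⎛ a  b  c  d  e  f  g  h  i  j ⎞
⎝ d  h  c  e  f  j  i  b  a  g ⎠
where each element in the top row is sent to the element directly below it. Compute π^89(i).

Tracing i → a → … returns to i after 7 steps, so i lies in a 7-cycle (a, d, e, f, j, g, i).
Powers repeat with period 7 on this cycle, and 89 mod 7 = 5, so π^89(i) = π^5(i).
Advancing 5 steps from i: i → a → d → e → f → j.

j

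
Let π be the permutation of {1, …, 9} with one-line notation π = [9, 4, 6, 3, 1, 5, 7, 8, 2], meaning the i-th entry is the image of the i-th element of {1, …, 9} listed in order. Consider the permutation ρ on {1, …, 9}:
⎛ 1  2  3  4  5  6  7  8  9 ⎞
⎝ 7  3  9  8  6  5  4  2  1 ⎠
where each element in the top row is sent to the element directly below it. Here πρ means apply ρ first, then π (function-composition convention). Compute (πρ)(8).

4

First apply ρ: ρ(8) = 2, then π(2) = 4. Thus (πρ)(8) = 4.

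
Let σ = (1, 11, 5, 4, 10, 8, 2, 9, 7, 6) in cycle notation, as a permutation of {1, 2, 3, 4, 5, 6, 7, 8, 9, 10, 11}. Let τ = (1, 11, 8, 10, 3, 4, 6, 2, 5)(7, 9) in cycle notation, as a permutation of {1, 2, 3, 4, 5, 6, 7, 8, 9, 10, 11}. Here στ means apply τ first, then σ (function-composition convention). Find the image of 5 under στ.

11

(στ)(5) = σ(τ(5)). τ(5) = 1, then σ(1) = 11. So (στ)(5) = 11.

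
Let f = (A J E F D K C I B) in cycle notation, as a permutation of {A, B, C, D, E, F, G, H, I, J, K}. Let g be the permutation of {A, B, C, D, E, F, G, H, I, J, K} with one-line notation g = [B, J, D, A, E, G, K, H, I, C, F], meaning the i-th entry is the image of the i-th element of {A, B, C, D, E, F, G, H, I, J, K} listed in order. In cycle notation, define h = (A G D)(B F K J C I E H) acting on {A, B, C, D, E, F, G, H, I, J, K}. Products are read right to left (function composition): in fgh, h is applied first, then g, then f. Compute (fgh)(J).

K

Apply the permutations in order: h(J) = C, then g(C) = D, then f(D) = K. So (fgh)(J) = K.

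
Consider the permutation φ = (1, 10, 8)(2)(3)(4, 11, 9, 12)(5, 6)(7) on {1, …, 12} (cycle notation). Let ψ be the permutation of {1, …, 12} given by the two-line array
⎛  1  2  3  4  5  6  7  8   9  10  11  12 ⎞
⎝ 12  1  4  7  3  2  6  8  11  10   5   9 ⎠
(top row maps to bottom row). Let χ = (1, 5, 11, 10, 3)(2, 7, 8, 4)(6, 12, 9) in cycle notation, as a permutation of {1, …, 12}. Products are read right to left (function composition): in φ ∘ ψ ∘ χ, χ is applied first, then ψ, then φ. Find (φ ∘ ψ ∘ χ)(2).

5

(φ ∘ ψ ∘ χ)(2) = φ(ψ(χ(2))). χ(2) = 7, then ψ(7) = 6, then φ(6) = 5, so the result is 5.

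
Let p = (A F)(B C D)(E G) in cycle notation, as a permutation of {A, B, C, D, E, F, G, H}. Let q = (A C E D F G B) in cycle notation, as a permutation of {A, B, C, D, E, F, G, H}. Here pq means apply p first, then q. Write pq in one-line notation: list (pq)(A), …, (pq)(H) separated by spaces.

(pq)(x) = q(p(x)). Computing each image: q(p(A)) = q(F) = G, q(p(B)) = q(C) = E, q(p(C)) = q(D) = F, q(p(D)) = q(B) = A, q(p(E)) = q(G) = B, q(p(F)) = q(A) = C, q(p(G)) = q(E) = D, q(p(H)) = q(H) = H.
Hence pq = [G E F A B C D H].

G E F A B C D H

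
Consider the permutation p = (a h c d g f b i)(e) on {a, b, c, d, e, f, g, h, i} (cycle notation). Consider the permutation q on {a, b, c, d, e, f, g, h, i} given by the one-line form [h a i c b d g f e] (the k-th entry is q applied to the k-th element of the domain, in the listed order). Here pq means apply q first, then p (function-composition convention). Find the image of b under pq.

First apply q: q(b) = a, then p(a) = h. Thus (pq)(b) = h.

h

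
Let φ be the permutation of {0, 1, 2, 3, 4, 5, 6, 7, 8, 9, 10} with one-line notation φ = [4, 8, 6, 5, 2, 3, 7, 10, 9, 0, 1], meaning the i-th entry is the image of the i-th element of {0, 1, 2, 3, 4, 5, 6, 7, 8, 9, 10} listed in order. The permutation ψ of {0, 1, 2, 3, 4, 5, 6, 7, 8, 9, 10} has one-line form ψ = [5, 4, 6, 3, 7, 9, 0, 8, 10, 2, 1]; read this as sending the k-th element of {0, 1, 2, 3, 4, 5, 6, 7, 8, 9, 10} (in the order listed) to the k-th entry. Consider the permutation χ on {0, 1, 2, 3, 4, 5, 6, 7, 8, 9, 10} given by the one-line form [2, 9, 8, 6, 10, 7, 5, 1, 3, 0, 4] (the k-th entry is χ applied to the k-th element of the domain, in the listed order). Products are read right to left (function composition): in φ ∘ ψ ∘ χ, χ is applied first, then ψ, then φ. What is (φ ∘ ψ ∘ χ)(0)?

7

(φ ∘ ψ ∘ χ)(0) = φ(ψ(χ(0))). χ(0) = 2, then ψ(2) = 6, then φ(6) = 7, so the result is 7.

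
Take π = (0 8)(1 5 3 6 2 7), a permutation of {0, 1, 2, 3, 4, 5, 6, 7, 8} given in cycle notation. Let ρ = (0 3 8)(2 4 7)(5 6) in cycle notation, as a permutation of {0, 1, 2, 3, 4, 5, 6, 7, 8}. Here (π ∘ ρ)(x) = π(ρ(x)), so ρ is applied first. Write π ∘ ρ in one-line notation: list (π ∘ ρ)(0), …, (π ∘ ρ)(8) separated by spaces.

Chase each element through ρ then π: 0 → 3 → 6; 1 → 1 → 5; 2 → 4 → 4; 3 → 8 → 0; 4 → 7 → 1; 5 → 6 → 2; 6 → 5 → 3; 7 → 2 → 7; 8 → 0 → 8.
So π ∘ ρ in one-line form is 6 5 4 0 1 2 3 7 8.

6 5 4 0 1 2 3 7 8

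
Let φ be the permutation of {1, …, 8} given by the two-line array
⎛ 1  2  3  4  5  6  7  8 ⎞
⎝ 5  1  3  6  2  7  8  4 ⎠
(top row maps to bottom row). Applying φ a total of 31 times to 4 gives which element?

8

Tracing 4 → 6 → … returns to 4 after 4 steps, so 4 lies in a 4-cycle (4 6 7 8).
Since the cycle has length 4, φ^31 acts on it the same as φ^3 (31 mod 4 = 3).
Advancing 3 steps from 4: 4 → 6 → 7 → 8.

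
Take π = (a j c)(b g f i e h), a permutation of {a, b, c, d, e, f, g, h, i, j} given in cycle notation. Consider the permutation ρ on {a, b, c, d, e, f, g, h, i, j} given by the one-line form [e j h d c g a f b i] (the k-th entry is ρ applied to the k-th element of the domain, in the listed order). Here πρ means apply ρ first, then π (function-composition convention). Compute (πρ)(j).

e

(πρ)(j) = π(ρ(j)). ρ(j) = i, then π(i) = e. So (πρ)(j) = e.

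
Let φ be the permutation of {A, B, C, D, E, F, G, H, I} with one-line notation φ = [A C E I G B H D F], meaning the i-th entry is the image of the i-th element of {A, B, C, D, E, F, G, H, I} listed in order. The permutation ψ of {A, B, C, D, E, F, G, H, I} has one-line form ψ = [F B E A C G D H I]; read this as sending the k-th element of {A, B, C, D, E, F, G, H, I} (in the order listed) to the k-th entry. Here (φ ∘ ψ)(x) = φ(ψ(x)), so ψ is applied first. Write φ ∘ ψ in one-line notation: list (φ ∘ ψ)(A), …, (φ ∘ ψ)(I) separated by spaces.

B C G A E H I D F

For each element, apply ψ then φ: A → F → B; B → B → C; C → E → G; D → A → A; E → C → E; F → G → H; G → D → I; H → H → D; I → I → F.
So φ ∘ ψ in one-line form is B C G A E H I D F.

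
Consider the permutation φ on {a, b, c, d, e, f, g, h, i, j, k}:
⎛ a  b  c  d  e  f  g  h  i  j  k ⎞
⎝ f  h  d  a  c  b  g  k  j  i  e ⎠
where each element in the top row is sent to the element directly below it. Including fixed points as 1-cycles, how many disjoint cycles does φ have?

3

The cycle decomposition is (a, f, b, h, k, e, c, d)(g)(i, j), which has 3 cycles (counting 1-cycles).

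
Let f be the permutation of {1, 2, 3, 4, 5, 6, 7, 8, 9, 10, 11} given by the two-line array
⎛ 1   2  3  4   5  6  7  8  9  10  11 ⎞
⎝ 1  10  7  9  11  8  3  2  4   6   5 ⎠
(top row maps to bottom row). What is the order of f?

4

Decomposing into disjoint cycles gives cycle lengths 4, 2, 2, 2, 1.
The order is lcm(4, 2, 2, 2) = 4.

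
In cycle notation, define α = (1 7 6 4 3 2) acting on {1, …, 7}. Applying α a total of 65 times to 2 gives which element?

3

2 lies in the 6-cycle (1 7 6 4 3 2).
On a 6-cycle, α^6 is the identity, so α^65 = α^5 there (65 ≡ 5 mod 6).
Advancing 5 steps from 2: 2 → 1 → 7 → 6 → 4 → 3.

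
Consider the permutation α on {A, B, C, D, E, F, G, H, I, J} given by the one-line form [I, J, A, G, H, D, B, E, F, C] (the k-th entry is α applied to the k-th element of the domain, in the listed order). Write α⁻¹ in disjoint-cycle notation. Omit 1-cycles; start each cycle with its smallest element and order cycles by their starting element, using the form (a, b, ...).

(A, C, J, B, G, D, F, I)(E, H)

First write α in disjoint cycles: (A, I, F, D, G, B, J, C)(E, H).
Reversing each cycle (and rotating so the smallest element leads) gives α⁻¹ = (A, C, J, B, G, D, F, I)(E, H).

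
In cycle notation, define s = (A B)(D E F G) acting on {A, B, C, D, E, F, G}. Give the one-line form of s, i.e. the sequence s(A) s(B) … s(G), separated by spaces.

Each element maps to the next entry in its cycle (wrapping to the front): A→B, B→A, C→C, D→E, E→F, F→G, G→D.
So the one-line form is B A C E F G D.

B A C E F G D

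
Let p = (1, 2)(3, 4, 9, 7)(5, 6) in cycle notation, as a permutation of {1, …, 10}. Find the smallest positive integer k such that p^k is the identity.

4

The disjoint cycles have lengths 4, 2, 2, 1, 1.
The order is lcm(4, 2, 2) = 4.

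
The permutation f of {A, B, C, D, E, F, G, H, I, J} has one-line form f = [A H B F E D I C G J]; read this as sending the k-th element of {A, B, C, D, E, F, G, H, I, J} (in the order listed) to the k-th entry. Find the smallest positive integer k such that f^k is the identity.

Writing f as disjoint cycles, the cycle lengths are 3, 2, 2, 1, 1, 1.
The order of f is the least common multiple of its cycle lengths: lcm(3, 2, 2) = 6.

6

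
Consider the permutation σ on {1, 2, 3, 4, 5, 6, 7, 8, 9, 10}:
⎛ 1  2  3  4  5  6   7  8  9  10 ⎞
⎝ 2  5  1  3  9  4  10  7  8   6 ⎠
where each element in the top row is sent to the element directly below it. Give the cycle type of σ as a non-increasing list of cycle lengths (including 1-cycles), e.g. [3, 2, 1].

The disjoint cycles are (1, 2, 5, 9, 8, 7, 10, 6, 4, 3), with lengths 10 in non-increasing order.

[10]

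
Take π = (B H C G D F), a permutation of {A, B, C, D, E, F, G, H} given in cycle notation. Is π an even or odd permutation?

odd

The cycle lengths are 6, 1, 1.
A cycle of length ℓ contributes ℓ−1 transpositions, so π is a product of 5 transpositions — odd.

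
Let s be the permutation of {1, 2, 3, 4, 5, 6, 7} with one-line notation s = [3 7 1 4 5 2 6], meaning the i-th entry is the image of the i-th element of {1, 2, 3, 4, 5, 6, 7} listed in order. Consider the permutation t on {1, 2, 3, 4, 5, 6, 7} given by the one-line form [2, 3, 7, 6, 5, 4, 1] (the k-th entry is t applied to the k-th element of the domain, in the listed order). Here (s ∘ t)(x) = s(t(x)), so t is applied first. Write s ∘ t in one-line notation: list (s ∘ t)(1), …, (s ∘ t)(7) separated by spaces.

Chase each element through t then s: 1 → 2 → 7; 2 → 3 → 1; 3 → 7 → 6; 4 → 6 → 2; 5 → 5 → 5; 6 → 4 → 4; 7 → 1 → 3.
Collecting the images, s ∘ t = [7 1 6 2 5 4 3].

7 1 6 2 5 4 3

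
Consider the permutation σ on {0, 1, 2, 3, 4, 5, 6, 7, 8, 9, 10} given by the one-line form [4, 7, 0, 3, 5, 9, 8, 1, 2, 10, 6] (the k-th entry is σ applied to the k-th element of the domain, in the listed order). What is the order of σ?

The disjoint-cycle form of σ has cycle lengths 8, 2, 1.
The order of σ is the least common multiple of its cycle lengths: lcm(8, 2) = 8.

8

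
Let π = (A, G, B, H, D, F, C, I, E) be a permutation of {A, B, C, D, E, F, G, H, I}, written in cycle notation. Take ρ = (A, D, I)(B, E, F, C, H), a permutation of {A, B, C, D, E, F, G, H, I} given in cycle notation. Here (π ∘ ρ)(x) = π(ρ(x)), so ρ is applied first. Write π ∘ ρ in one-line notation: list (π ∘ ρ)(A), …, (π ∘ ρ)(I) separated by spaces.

(π ∘ ρ)(x) = π(ρ(x)). Computing each image: π(ρ(A)) = π(D) = F, π(ρ(B)) = π(E) = A, π(ρ(C)) = π(H) = D, π(ρ(D)) = π(I) = E, π(ρ(E)) = π(F) = C, π(ρ(F)) = π(C) = I, π(ρ(G)) = π(G) = B, π(ρ(H)) = π(B) = H, π(ρ(I)) = π(A) = G.
Hence π ∘ ρ = [F A D E C I B H G].

F A D E C I B H G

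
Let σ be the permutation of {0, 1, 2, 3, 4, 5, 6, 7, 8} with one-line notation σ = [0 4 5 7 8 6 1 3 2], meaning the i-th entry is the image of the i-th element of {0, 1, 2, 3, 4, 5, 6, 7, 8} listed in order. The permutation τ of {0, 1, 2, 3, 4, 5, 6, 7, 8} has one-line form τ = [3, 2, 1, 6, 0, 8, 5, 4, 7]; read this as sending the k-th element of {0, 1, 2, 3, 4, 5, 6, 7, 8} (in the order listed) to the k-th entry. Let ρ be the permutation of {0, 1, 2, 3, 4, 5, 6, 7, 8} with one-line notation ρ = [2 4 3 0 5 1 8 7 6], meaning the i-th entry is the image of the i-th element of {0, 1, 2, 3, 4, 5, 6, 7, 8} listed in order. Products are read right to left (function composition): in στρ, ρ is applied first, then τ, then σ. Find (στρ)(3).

Apply the permutations in order: ρ(3) = 0, then τ(0) = 3, then σ(3) = 7. So (στρ)(3) = 7.

7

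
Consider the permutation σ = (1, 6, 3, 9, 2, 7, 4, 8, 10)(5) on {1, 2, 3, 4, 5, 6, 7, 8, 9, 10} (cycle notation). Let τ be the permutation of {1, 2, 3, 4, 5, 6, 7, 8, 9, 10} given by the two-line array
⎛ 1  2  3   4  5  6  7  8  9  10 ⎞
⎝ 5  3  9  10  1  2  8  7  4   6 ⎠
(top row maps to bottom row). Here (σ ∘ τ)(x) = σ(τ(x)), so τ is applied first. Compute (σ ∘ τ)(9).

First apply τ: τ(9) = 4, then σ(4) = 8. Thus (σ ∘ τ)(9) = 8.

8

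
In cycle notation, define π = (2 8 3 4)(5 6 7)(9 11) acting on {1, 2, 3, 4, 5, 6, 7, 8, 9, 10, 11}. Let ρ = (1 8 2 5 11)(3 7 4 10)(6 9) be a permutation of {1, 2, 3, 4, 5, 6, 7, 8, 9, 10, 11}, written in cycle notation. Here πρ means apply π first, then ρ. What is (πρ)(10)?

First apply π: π(10) = 10, then ρ(10) = 3. Thus (πρ)(10) = 3.

3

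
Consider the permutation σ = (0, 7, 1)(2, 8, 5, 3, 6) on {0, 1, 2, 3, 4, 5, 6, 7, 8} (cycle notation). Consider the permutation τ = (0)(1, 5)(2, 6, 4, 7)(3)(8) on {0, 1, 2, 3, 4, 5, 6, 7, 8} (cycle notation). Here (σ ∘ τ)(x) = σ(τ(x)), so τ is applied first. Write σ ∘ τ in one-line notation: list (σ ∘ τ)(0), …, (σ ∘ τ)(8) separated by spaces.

7 3 2 6 1 0 4 8 5

For each element, apply τ then σ: 0 → 0 → 7; 1 → 5 → 3; 2 → 6 → 2; 3 → 3 → 6; 4 → 7 → 1; 5 → 1 → 0; 6 → 4 → 4; 7 → 2 → 8; 8 → 8 → 5.
So σ ∘ τ in one-line form is 7 3 2 6 1 0 4 8 5.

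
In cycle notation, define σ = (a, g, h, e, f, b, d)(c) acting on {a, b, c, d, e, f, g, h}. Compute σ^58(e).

e lies in the 7-cycle (a, g, h, e, f, b, d).
Since the cycle has length 7, σ^58 acts on it the same as σ^2 (58 mod 7 = 2).
Stepping 2 places around the cycle: e → f → b.

b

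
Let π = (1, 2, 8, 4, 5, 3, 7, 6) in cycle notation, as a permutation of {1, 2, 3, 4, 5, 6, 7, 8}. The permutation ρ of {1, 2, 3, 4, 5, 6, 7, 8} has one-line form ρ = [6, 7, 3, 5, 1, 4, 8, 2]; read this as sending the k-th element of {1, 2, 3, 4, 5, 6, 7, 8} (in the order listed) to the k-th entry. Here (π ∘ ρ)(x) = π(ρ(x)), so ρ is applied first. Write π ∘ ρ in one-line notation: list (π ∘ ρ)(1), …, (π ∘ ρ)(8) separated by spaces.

1 6 7 3 2 5 4 8

(π ∘ ρ)(x) = π(ρ(x)). Computing each image: π(ρ(1)) = π(6) = 1, π(ρ(2)) = π(7) = 6, π(ρ(3)) = π(3) = 7, π(ρ(4)) = π(5) = 3, π(ρ(5)) = π(1) = 2, π(ρ(6)) = π(4) = 5, π(ρ(7)) = π(8) = 4, π(ρ(8)) = π(2) = 8.
Hence π ∘ ρ = [1 6 7 3 2 5 4 8].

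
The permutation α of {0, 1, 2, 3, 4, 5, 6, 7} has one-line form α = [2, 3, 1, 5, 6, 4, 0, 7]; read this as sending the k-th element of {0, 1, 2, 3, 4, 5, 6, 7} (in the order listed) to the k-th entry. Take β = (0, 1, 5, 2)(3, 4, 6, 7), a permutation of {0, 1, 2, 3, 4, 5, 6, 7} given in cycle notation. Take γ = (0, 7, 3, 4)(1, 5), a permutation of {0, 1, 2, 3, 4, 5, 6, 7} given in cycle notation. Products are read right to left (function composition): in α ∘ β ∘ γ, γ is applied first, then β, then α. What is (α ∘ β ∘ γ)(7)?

(α ∘ β ∘ γ)(7) = α(β(γ(7))). γ(7) = 3, then β(3) = 4, then α(4) = 6, so the result is 6.

6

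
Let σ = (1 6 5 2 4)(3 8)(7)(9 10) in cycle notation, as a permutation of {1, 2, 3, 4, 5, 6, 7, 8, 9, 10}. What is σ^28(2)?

2 lies in the 5-cycle (1 6 5 2 4).
Since the cycle has length 5, σ^28 acts on it the same as σ^3 (28 mod 5 = 3).
Stepping 3 places around the cycle: 2 → 4 → 1 → 6.

6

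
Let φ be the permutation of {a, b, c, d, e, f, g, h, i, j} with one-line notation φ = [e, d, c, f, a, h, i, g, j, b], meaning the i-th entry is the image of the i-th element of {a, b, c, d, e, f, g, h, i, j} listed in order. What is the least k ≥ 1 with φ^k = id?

14

Decomposing into disjoint cycles gives cycle lengths 7, 2, 1.
The order is lcm(7, 2) = 14.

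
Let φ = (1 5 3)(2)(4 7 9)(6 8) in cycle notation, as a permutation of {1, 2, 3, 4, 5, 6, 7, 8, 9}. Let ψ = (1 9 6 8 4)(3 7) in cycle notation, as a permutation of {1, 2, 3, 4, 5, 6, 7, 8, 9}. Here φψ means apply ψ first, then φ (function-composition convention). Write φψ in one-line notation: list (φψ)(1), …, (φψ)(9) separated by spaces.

4 2 9 5 3 6 1 7 8

For each element, apply ψ then φ: 1 → 9 → 4; 2 → 2 → 2; 3 → 7 → 9; 4 → 1 → 5; 5 → 5 → 3; 6 → 8 → 6; 7 → 3 → 1; 8 → 4 → 7; 9 → 6 → 8.
Collecting the images, φψ = [4 2 9 5 3 6 1 7 8].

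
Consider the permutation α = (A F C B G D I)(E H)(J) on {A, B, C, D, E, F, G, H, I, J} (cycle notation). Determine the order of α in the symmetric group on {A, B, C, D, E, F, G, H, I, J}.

14

The disjoint cycles have lengths 7, 2, 1.
The order is lcm(7, 2) = 14.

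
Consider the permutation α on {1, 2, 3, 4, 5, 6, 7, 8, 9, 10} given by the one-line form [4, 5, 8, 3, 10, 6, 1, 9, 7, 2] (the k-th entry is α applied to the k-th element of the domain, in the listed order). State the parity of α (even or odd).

odd

In disjoint-cycle form the cycle lengths are 6, 3, 1.
A cycle is odd iff its length is even; α has 1 even-length cycle, so sgn(α) = (−1)^1 and α is odd.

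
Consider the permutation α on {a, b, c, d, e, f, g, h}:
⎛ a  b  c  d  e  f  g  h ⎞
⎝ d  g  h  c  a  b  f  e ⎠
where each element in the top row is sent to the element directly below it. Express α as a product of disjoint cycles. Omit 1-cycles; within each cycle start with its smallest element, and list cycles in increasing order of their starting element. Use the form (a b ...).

Iterating α from a gives a → d → c → h → e → a; that is the 5-cycle (a d c h e).
Repeating from the next unused element and collecting all non-trivial cycles gives (a d c h e)(b g f).

(a d c h e)(b g f)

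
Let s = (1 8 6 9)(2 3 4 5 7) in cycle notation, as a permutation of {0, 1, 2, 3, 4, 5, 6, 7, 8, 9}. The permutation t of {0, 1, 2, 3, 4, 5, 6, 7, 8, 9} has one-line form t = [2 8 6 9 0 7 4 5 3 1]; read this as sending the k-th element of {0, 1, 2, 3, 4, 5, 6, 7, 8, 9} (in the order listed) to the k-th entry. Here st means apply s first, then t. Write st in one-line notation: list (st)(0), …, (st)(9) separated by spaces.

(st)(x) = t(s(x)). Computing each image: t(s(0)) = t(0) = 2, t(s(1)) = t(8) = 3, t(s(2)) = t(3) = 9, t(s(3)) = t(4) = 0, t(s(4)) = t(5) = 7, t(s(5)) = t(7) = 5, t(s(6)) = t(9) = 1, t(s(7)) = t(2) = 6, t(s(8)) = t(6) = 4, t(s(9)) = t(1) = 8.
Hence st = [2 3 9 0 7 5 1 6 4 8].

2 3 9 0 7 5 1 6 4 8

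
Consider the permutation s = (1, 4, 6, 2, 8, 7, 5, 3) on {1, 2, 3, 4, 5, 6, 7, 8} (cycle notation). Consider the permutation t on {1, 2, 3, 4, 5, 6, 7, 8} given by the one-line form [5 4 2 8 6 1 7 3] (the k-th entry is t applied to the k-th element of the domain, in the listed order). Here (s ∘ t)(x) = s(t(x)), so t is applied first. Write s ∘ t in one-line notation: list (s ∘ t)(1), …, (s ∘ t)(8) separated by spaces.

Chase each element through t then s: 1 → 5 → 3; 2 → 4 → 6; 3 → 2 → 8; 4 → 8 → 7; 5 → 6 → 2; 6 → 1 → 4; 7 → 7 → 5; 8 → 3 → 1.
So s ∘ t in one-line form is 3 6 8 7 2 4 5 1.

3 6 8 7 2 4 5 1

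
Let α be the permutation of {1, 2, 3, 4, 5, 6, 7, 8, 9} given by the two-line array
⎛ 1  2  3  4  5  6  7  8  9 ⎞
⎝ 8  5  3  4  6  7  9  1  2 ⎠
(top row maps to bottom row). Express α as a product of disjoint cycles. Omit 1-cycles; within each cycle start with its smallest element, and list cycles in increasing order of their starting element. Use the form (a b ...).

Start at 1 and follow images: 1 → 8 → 1, giving the cycle (1 8).
Repeating from the next unused element and collecting all non-trivial cycles gives (1 8)(2 5 6 7 9).

(1 8)(2 5 6 7 9)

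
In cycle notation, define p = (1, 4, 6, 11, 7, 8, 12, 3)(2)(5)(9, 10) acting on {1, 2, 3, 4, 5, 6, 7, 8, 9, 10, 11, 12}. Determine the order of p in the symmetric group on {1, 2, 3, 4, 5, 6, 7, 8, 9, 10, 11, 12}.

8

The cycle type of p is (8, 2, 1, 1).
The order is lcm(8, 2) = 8.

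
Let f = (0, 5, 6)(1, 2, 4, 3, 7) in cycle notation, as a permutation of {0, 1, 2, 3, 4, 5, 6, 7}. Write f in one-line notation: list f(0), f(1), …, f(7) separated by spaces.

Image by image: 0→5, 1→2, 2→4, 3→7, 4→3, 5→6, 6→0, 7→1.
So the one-line form is 5 2 4 7 3 6 0 1.

5 2 4 7 3 6 0 1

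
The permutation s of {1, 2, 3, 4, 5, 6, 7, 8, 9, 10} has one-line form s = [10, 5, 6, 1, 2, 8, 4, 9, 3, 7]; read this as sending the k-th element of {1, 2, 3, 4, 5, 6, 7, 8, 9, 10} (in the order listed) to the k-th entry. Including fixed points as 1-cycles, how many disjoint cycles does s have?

3

The cycle decomposition is (1, 10, 7, 4)(2, 5)(3, 6, 8, 9), which has 3 cycles (counting 1-cycles).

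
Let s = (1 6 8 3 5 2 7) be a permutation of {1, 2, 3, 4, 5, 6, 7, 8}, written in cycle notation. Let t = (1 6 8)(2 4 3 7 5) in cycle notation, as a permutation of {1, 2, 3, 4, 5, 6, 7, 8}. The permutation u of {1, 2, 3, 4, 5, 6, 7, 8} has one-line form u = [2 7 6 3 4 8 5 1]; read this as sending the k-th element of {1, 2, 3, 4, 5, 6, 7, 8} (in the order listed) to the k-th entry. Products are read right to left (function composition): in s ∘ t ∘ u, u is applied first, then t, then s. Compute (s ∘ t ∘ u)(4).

1

(s ∘ t ∘ u)(4) = s(t(u(4))). u(4) = 3, then t(3) = 7, then s(7) = 1, so the result is 1.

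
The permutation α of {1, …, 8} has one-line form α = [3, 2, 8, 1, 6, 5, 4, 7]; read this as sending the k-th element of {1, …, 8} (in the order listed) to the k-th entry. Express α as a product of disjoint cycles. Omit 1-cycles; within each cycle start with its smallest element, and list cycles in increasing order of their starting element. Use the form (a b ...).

Iterating α from 1 gives 1 → 3 → 8 → 7 → 4 → 1; that is the 5-cycle (1 3 8 7 4).
Continuing from each remaining unvisited element yields (1 3 8 7 4)(5 6).

(1 3 8 7 4)(5 6)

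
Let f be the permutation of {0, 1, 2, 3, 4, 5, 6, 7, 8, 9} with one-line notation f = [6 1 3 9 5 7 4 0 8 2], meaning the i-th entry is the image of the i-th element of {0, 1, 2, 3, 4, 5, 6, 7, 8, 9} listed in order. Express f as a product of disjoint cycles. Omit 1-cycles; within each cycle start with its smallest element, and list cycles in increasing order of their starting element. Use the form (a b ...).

(0 6 4 5 7)(2 3 9)

From 0: 0 → 6 → 4 → 5 → 7 → 0, closing the cycle (0 6 4 5 7).
Continuing from each remaining unvisited element yields (0 6 4 5 7)(2 3 9).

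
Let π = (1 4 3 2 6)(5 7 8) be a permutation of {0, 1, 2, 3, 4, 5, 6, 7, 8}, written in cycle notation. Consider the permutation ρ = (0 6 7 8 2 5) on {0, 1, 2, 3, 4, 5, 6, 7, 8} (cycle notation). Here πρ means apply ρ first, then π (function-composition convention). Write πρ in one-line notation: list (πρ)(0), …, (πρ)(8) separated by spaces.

(πρ)(x) = π(ρ(x)). Computing each image: π(ρ(0)) = π(6) = 1, π(ρ(1)) = π(1) = 4, π(ρ(2)) = π(5) = 7, π(ρ(3)) = π(3) = 2, π(ρ(4)) = π(4) = 3, π(ρ(5)) = π(0) = 0, π(ρ(6)) = π(7) = 8, π(ρ(7)) = π(8) = 5, π(ρ(8)) = π(2) = 6.
Hence πρ = [1 4 7 2 3 0 8 5 6].

1 4 7 2 3 0 8 5 6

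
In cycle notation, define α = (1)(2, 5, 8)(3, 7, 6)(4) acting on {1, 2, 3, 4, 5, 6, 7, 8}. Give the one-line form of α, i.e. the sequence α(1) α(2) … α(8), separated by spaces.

Each element maps to the next entry in its cycle (wrapping to the front): 1↦1, 2↦5, 3↦7, 4↦4, 5↦8, 6↦3, 7↦6, 8↦2.
Listing these in domain order gives 1 5 7 4 8 3 6 2.

1 5 7 4 8 3 6 2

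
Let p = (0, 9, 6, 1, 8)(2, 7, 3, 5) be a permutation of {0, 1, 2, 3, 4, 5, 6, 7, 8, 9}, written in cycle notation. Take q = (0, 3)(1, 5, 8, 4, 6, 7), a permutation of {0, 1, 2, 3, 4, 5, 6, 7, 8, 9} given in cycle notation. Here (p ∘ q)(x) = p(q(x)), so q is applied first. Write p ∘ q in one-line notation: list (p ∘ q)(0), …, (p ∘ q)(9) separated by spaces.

5 2 7 9 1 0 3 8 4 6

(p ∘ q)(x) = p(q(x)). Computing each image: p(q(0)) = p(3) = 5, p(q(1)) = p(5) = 2, p(q(2)) = p(2) = 7, p(q(3)) = p(0) = 9, p(q(4)) = p(6) = 1, p(q(5)) = p(8) = 0, p(q(6)) = p(7) = 3, p(q(7)) = p(1) = 8, p(q(8)) = p(4) = 4, p(q(9)) = p(9) = 6.
Hence p ∘ q = [5 2 7 9 1 0 3 8 4 6].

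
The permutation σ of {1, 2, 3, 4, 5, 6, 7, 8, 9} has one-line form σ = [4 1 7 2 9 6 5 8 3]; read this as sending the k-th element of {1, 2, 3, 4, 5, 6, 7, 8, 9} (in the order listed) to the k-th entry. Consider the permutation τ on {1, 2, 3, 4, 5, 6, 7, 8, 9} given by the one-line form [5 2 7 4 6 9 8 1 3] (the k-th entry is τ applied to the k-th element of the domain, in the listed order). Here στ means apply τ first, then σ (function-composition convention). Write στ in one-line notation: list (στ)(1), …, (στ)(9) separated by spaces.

9 1 5 2 6 3 8 4 7

For each element, apply τ then σ: 1 → 5 → 9; 2 → 2 → 1; 3 → 7 → 5; 4 → 4 → 2; 5 → 6 → 6; 6 → 9 → 3; 7 → 8 → 8; 8 → 1 → 4; 9 → 3 → 7.
Collecting the images, στ = [9 1 5 2 6 3 8 4 7].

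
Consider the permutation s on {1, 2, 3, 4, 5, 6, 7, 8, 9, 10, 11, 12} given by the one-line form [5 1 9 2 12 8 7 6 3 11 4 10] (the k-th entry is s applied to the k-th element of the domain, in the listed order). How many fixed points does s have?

The fixed points (elements with s(x) = x) are {7}, so there is 1.

1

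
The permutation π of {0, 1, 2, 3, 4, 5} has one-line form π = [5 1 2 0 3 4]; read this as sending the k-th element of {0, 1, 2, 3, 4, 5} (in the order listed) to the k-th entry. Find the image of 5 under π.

4

5 is element number 6 of the domain, and entry number 6 of the one-line form is 4, so π(5) = 4.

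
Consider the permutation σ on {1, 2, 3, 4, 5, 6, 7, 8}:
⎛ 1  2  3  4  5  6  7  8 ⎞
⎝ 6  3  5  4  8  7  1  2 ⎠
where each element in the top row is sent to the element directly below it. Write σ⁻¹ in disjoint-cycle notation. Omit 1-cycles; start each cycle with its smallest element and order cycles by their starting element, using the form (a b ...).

The cycle decomposition of σ is (1 6 7)(2 3 5 8).
The inverse reverses every cycle; in canonical form, σ⁻¹ = (1 7 6)(2 8 5 3).

(1 7 6)(2 8 5 3)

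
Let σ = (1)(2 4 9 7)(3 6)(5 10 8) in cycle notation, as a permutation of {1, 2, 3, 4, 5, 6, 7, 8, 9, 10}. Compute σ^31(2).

7

2 lies in the 4-cycle (2 4 9 7).
Since the cycle has length 4, σ^31 acts on it the same as σ^3 (31 mod 4 = 3).
Stepping 3 places around the cycle: 2 → 4 → 9 → 7.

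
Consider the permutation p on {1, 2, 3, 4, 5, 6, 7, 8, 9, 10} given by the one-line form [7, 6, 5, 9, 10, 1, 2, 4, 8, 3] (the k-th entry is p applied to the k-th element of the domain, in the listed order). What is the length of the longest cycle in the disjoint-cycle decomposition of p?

Decomposing into disjoint cycles gives (1 7 2 6)(3 5 10)(4 9 8); the longest has length 4.

4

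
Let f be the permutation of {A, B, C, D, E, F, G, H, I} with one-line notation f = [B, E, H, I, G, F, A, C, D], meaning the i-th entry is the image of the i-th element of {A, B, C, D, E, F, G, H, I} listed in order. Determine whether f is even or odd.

odd

In disjoint-cycle form the cycle lengths are 4, 2, 2, 1.
A cycle of length ℓ contributes ℓ−1 transpositions, so f is a product of 3 + 1 + 1 = 5 transpositions — odd.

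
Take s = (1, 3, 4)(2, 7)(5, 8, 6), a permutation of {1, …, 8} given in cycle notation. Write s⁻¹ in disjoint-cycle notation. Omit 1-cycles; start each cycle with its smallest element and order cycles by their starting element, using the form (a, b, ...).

(1, 4, 3)(2, 7)(5, 6, 8)

The inverse reverses each cycle.
After reversing and putting each cycle's least element first, s⁻¹ = (1, 4, 3)(2, 7)(5, 6, 8).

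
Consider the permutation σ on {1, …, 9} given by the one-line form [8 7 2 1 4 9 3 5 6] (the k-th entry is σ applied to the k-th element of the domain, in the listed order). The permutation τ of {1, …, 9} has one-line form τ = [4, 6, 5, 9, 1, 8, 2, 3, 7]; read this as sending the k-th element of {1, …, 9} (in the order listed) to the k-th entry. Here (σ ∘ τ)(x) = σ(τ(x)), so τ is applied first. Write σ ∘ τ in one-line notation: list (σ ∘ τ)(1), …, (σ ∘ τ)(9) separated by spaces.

1 9 4 6 8 5 7 2 3

(σ ∘ τ)(x) = σ(τ(x)). Computing each image: σ(τ(1)) = σ(4) = 1, σ(τ(2)) = σ(6) = 9, σ(τ(3)) = σ(5) = 4, σ(τ(4)) = σ(9) = 6, σ(τ(5)) = σ(1) = 8, σ(τ(6)) = σ(8) = 5, σ(τ(7)) = σ(2) = 7, σ(τ(8)) = σ(3) = 2, σ(τ(9)) = σ(7) = 3.
Hence σ ∘ τ = [1 9 4 6 8 5 7 2 3].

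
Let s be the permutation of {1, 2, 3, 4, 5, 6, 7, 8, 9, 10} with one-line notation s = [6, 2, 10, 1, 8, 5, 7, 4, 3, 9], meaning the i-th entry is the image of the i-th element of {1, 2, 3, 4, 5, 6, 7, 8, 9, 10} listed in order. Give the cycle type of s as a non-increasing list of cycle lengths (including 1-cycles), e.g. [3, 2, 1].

[5, 3, 1, 1]

The disjoint cycles are (1 6 5 8 4)(2)(3 10 9)(7), with lengths 5, 3, 1, 1 in non-increasing order.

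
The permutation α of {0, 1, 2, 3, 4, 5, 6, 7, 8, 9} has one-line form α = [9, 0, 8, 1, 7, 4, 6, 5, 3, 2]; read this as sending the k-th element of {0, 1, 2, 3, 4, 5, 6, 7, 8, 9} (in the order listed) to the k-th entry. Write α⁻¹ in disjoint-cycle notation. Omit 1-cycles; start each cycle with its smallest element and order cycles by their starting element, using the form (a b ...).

(0 1 3 8 2 9)(4 5 7)

First write α in disjoint cycles: (0 9 2 8 3 1)(4 7 5).
Reversing each cycle (and rotating so the smallest element leads) gives α⁻¹ = (0 1 3 8 2 9)(4 5 7).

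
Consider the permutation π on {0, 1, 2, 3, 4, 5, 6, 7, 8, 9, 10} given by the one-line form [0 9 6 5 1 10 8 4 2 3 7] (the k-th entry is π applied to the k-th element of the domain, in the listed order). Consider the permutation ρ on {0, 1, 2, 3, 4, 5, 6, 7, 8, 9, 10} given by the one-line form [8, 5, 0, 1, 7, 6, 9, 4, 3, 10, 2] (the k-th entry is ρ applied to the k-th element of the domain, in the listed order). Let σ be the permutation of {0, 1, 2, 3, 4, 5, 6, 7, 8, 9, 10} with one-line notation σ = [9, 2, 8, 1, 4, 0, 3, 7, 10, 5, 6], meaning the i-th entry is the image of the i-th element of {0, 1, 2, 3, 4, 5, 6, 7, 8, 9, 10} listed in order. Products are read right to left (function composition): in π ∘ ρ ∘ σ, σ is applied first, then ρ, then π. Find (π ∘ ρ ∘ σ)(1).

Chase 1: σ(1) = 2; ρ(2) = 0; π(0) = 0. Hence (π ∘ ρ ∘ σ)(1) = 0.

0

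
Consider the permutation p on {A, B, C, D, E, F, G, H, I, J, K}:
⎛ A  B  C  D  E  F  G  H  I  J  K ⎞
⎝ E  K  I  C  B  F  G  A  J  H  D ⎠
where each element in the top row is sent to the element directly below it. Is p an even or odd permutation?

even

In disjoint-cycle form the cycle lengths are 9, 1, 1.
A cycle of length ℓ contributes ℓ−1 transpositions, so p is a product of 8 transpositions — even.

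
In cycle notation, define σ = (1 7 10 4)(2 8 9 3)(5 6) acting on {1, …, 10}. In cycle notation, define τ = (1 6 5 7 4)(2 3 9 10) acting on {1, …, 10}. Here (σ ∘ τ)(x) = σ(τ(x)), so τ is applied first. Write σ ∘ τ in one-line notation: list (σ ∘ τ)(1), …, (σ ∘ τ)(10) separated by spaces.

(σ ∘ τ)(x) = σ(τ(x)). Computing each image: σ(τ(1)) = σ(6) = 5, σ(τ(2)) = σ(3) = 2, σ(τ(3)) = σ(9) = 3, σ(τ(4)) = σ(1) = 7, σ(τ(5)) = σ(7) = 10, σ(τ(6)) = σ(5) = 6, σ(τ(7)) = σ(4) = 1, σ(τ(8)) = σ(8) = 9, σ(τ(9)) = σ(10) = 4, σ(τ(10)) = σ(2) = 8.
Hence σ ∘ τ = [5 2 3 7 10 6 1 9 4 8].

5 2 3 7 10 6 1 9 4 8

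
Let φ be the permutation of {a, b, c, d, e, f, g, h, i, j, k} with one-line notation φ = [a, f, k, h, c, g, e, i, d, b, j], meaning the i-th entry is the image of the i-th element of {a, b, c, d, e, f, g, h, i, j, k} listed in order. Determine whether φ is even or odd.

even

In disjoint-cycle form the cycle lengths are 7, 3, 1.
A cycle is odd iff its length is even; φ has 0 even-length cycles, so sgn(φ) = (−1)^0 and φ is even.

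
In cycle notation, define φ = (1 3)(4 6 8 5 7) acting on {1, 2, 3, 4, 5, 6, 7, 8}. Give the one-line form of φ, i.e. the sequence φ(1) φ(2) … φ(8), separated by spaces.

3 2 1 6 7 8 4 5

Each element maps to the next entry in its cycle (wrapping to the front): 1→3, 2→2, 3→1, 4→6, 5→7, 6→8, 7→4, 8→5.
So the one-line form is 3 2 1 6 7 8 4 5.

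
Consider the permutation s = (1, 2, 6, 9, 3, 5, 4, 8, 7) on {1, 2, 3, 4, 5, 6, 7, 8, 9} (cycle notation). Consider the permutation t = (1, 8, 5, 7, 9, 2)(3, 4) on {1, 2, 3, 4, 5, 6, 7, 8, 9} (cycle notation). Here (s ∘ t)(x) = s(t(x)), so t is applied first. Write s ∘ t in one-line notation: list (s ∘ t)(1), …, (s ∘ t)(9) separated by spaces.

7 2 8 5 1 9 3 4 6

Chase each element through t then s: 1 → 8 → 7; 2 → 1 → 2; 3 → 4 → 8; 4 → 3 → 5; 5 → 7 → 1; 6 → 6 → 9; 7 → 9 → 3; 8 → 5 → 4; 9 → 2 → 6.
So s ∘ t in one-line form is 7 2 8 5 1 9 3 4 6.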